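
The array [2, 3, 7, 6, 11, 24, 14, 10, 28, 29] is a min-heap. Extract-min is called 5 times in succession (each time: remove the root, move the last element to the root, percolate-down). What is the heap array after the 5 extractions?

extract-min #1 returns 2:
  remove root 2; move last element 29 to root → [29, 3, 7, 6, 11, 24, 14, 10, 28]
  29 vs smaller child 3 at index 1, swap → [3, 29, 7, 6, 11, 24, 14, 10, 28]
  29 vs smaller child 6 at index 3, swap → [3, 6, 7, 29, 11, 24, 14, 10, 28]
  29 vs smaller child 10 at index 7, swap → [3, 6, 7, 10, 11, 24, 14, 29, 28]
extract-min #2 returns 3:
  remove root 3; move last element 28 to root → [28, 6, 7, 10, 11, 24, 14, 29]
  28 vs smaller child 6 at index 1, swap → [6, 28, 7, 10, 11, 24, 14, 29]
  28 vs smaller child 10 at index 3, swap → [6, 10, 7, 28, 11, 24, 14, 29]
extract-min #3 returns 6:
  remove root 6; move last element 29 to root → [29, 10, 7, 28, 11, 24, 14]
  29 vs smaller child 7 at index 2, swap → [7, 10, 29, 28, 11, 24, 14]
  29 vs smaller child 14 at index 6, swap → [7, 10, 14, 28, 11, 24, 29]
extract-min #4 returns 7:
  remove root 7; move last element 29 to root → [29, 10, 14, 28, 11, 24]
  29 vs smaller child 10 at index 1, swap → [10, 29, 14, 28, 11, 24]
  29 vs smaller child 11 at index 4, swap → [10, 11, 14, 28, 29, 24]
extract-min #5 returns 10:
  remove root 10; move last element 24 to root → [24, 11, 14, 28, 29]
  24 vs smaller child 11 at index 1, swap → [11, 24, 14, 28, 29]

[11, 24, 14, 28, 29]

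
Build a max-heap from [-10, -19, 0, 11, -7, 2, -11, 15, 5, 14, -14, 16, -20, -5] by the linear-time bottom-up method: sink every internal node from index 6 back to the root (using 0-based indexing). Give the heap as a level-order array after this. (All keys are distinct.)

sift down from index 6:
  -11 vs only child -5 at index 13, swap → [-10, -19, 0, 11, -7, 2, -5, 15, 5, 14, -14, 16, -20, -11]
sift down from index 5:
  2 vs larger child 16 at index 11, swap → [-10, -19, 0, 11, -7, 16, -5, 15, 5, 14, -14, 2, -20, -11]
sift down from index 4:
  -7 vs larger child 14 at index 9, swap → [-10, -19, 0, 11, 14, 16, -5, 15, 5, -7, -14, 2, -20, -11]
sift down from index 3:
  11 vs larger child 15 at index 7, swap → [-10, -19, 0, 15, 14, 16, -5, 11, 5, -7, -14, 2, -20, -11]
sift down from index 2:
  0 vs larger child 16 at index 5, swap → [-10, -19, 16, 15, 14, 0, -5, 11, 5, -7, -14, 2, -20, -11]
  0 vs larger child 2 at index 11, swap → [-10, -19, 16, 15, 14, 2, -5, 11, 5, -7, -14, 0, -20, -11]
sift down from index 1:
  -19 vs larger child 15 at index 3, swap → [-10, 15, 16, -19, 14, 2, -5, 11, 5, -7, -14, 0, -20, -11]
  -19 vs larger child 11 at index 7, swap → [-10, 15, 16, 11, 14, 2, -5, -19, 5, -7, -14, 0, -20, -11]
sift down from index 0:
  -10 vs larger child 16 at index 2, swap → [16, 15, -10, 11, 14, 2, -5, -19, 5, -7, -14, 0, -20, -11]
  -10 vs larger child 2 at index 5, swap → [16, 15, 2, 11, 14, -10, -5, -19, 5, -7, -14, 0, -20, -11]
  -10 vs larger child 0 at index 11, swap → [16, 15, 2, 11, 14, 0, -5, -19, 5, -7, -14, -10, -20, -11]

[16, 15, 2, 11, 14, 0, -5, -19, 5, -7, -14, -10, -20, -11]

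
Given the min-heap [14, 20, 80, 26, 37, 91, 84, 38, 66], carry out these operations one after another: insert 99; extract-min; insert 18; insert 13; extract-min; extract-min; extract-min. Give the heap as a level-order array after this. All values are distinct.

[26, 37, 80, 38, 66, 91, 84, 99]

insert 99:
  append 99 at index 9 → [14, 20, 80, 26, 37, 91, 84, 38, 66, 99] (no swap needed)
extract-min → returns 14:
  remove root 14; move last element 99 to root → [99, 20, 80, 26, 37, 91, 84, 38, 66]
  99 vs smaller child 20 at index 1, swap → [20, 99, 80, 26, 37, 91, 84, 38, 66]
  99 vs smaller child 26 at index 3, swap → [20, 26, 80, 99, 37, 91, 84, 38, 66]
  99 vs smaller child 38 at index 7, swap → [20, 26, 80, 38, 37, 91, 84, 99, 66]
insert 18:
  append 18 at index 9 → [20, 26, 80, 38, 37, 91, 84, 99, 66, 18]
  18 < parent 37 at index 4, swap → [20, 26, 80, 38, 18, 91, 84, 99, 66, 37]
  18 < parent 26 at index 1, swap → [20, 18, 80, 38, 26, 91, 84, 99, 66, 37]
  18 < parent 20 at index 0, swap → [18, 20, 80, 38, 26, 91, 84, 99, 66, 37]
insert 13:
  append 13 at index 10 → [18, 20, 80, 38, 26, 91, 84, 99, 66, 37, 13]
  13 < parent 26 at index 4, swap → [18, 20, 80, 38, 13, 91, 84, 99, 66, 37, 26]
  13 < parent 20 at index 1, swap → [18, 13, 80, 38, 20, 91, 84, 99, 66, 37, 26]
  13 < parent 18 at index 0, swap → [13, 18, 80, 38, 20, 91, 84, 99, 66, 37, 26]
extract-min → returns 13:
  remove root 13; move last element 26 to root → [26, 18, 80, 38, 20, 91, 84, 99, 66, 37]
  26 vs smaller child 18 at index 1, swap → [18, 26, 80, 38, 20, 91, 84, 99, 66, 37]
  26 vs smaller child 20 at index 4, swap → [18, 20, 80, 38, 26, 91, 84, 99, 66, 37]
extract-min → returns 18:
  remove root 18; move last element 37 to root → [37, 20, 80, 38, 26, 91, 84, 99, 66]
  37 vs smaller child 20 at index 1, swap → [20, 37, 80, 38, 26, 91, 84, 99, 66]
  37 vs smaller child 26 at index 4, swap → [20, 26, 80, 38, 37, 91, 84, 99, 66]
extract-min → returns 20:
  remove root 20; move last element 66 to root → [66, 26, 80, 38, 37, 91, 84, 99]
  66 vs smaller child 26 at index 1, swap → [26, 66, 80, 38, 37, 91, 84, 99]
  66 vs smaller child 37 at index 4, swap → [26, 37, 80, 38, 66, 91, 84, 99]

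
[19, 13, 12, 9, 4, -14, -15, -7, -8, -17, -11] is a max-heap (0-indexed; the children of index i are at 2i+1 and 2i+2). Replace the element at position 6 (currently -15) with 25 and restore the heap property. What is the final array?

set index 6 from -15 to 25 → [19, 13, 12, 9, 4, -14, 25, -7, -8, -17, -11]
25 > parent 12 at index 2, swap → [19, 13, 25, 9, 4, -14, 12, -7, -8, -17, -11]
25 > parent 19 at index 0, swap → [25, 13, 19, 9, 4, -14, 12, -7, -8, -17, -11]

[25, 13, 19, 9, 4, -14, 12, -7, -8, -17, -11]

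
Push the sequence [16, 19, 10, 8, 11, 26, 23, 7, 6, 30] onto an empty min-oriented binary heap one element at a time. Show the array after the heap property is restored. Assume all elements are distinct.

Insert 16:
  append 16 at index 0 → [16] (no swap needed)
Insert 19:
  append 19 at index 1 → [16, 19] (no swap needed)
Insert 10:
  append 10 at index 2 → [16, 19, 10]
  10 < parent 16 at index 0, swap → [10, 19, 16]
Insert 8:
  append 8 at index 3 → [10, 19, 16, 8]
  8 < parent 19 at index 1, swap → [10, 8, 16, 19]
  8 < parent 10 at index 0, swap → [8, 10, 16, 19]
Insert 11:
  append 11 at index 4 → [8, 10, 16, 19, 11] (no swap needed)
Insert 26:
  append 26 at index 5 → [8, 10, 16, 19, 11, 26] (no swap needed)
Insert 23:
  append 23 at index 6 → [8, 10, 16, 19, 11, 26, 23] (no swap needed)
Insert 7:
  append 7 at index 7 → [8, 10, 16, 19, 11, 26, 23, 7]
  7 < parent 19 at index 3, swap → [8, 10, 16, 7, 11, 26, 23, 19]
  7 < parent 10 at index 1, swap → [8, 7, 16, 10, 11, 26, 23, 19]
  7 < parent 8 at index 0, swap → [7, 8, 16, 10, 11, 26, 23, 19]
Insert 6:
  append 6 at index 8 → [7, 8, 16, 10, 11, 26, 23, 19, 6]
  6 < parent 10 at index 3, swap → [7, 8, 16, 6, 11, 26, 23, 19, 10]
  6 < parent 8 at index 1, swap → [7, 6, 16, 8, 11, 26, 23, 19, 10]
  6 < parent 7 at index 0, swap → [6, 7, 16, 8, 11, 26, 23, 19, 10]
Insert 30:
  append 30 at index 9 → [6, 7, 16, 8, 11, 26, 23, 19, 10, 30] (no swap needed)

[6, 7, 16, 8, 11, 26, 23, 19, 10, 30]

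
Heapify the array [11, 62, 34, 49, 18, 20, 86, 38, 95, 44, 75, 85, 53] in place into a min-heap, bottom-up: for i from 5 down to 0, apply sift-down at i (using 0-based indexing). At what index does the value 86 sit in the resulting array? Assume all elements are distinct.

6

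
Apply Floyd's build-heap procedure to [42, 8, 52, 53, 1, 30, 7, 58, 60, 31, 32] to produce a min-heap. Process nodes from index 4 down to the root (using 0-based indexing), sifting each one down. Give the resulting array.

[1, 8, 7, 53, 31, 30, 52, 58, 60, 42, 32]

sift down from index 4: already satisfies heap property
sift down from index 3: already satisfies heap property
sift down from index 2:
  52 vs smaller child 7 at index 6, swap → [42, 8, 7, 53, 1, 30, 52, 58, 60, 31, 32]
sift down from index 1:
  8 vs smaller child 1 at index 4, swap → [42, 1, 7, 53, 8, 30, 52, 58, 60, 31, 32]
sift down from index 0:
  42 vs smaller child 1 at index 1, swap → [1, 42, 7, 53, 8, 30, 52, 58, 60, 31, 32]
  42 vs smaller child 8 at index 4, swap → [1, 8, 7, 53, 42, 30, 52, 58, 60, 31, 32]
  42 vs smaller child 31 at index 9, swap → [1, 8, 7, 53, 31, 30, 52, 58, 60, 42, 32]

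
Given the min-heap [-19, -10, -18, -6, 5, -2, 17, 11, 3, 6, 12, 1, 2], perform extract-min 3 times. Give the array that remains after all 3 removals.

[-6, 2, -2, 3, 5, 1, 17, 11, 12, 6]

extract-min #1 returns -19:
  remove root -19; move last element 2 to root → [2, -10, -18, -6, 5, -2, 17, 11, 3, 6, 12, 1]
  2 vs smaller child -18 at index 2, swap → [-18, -10, 2, -6, 5, -2, 17, 11, 3, 6, 12, 1]
  2 vs smaller child -2 at index 5, swap → [-18, -10, -2, -6, 5, 2, 17, 11, 3, 6, 12, 1]
  2 vs only child 1 at index 11, swap → [-18, -10, -2, -6, 5, 1, 17, 11, 3, 6, 12, 2]
extract-min #2 returns -18:
  remove root -18; move last element 2 to root → [2, -10, -2, -6, 5, 1, 17, 11, 3, 6, 12]
  2 vs smaller child -10 at index 1, swap → [-10, 2, -2, -6, 5, 1, 17, 11, 3, 6, 12]
  2 vs smaller child -6 at index 3, swap → [-10, -6, -2, 2, 5, 1, 17, 11, 3, 6, 12]
extract-min #3 returns -10:
  remove root -10; move last element 12 to root → [12, -6, -2, 2, 5, 1, 17, 11, 3, 6]
  12 vs smaller child -6 at index 1, swap → [-6, 12, -2, 2, 5, 1, 17, 11, 3, 6]
  12 vs smaller child 2 at index 3, swap → [-6, 2, -2, 12, 5, 1, 17, 11, 3, 6]
  12 vs smaller child 3 at index 8, swap → [-6, 2, -2, 3, 5, 1, 17, 11, 12, 6]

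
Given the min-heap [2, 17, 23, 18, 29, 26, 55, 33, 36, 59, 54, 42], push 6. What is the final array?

append 6 at index 12 → [2, 17, 23, 18, 29, 26, 55, 33, 36, 59, 54, 42, 6]
6 < parent 26 at index 5, swap → [2, 17, 23, 18, 29, 6, 55, 33, 36, 59, 54, 42, 26]
6 < parent 23 at index 2, swap → [2, 17, 6, 18, 29, 23, 55, 33, 36, 59, 54, 42, 26]

[2, 17, 6, 18, 29, 23, 55, 33, 36, 59, 54, 42, 26]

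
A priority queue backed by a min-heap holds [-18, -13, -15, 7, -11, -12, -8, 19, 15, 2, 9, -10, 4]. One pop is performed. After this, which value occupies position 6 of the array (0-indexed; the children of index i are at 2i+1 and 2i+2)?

-8

remove root -18; move last element 4 to root → [4, -13, -15, 7, -11, -12, -8, 19, 15, 2, 9, -10]
4 vs smaller child -15 at index 2, swap → [-15, -13, 4, 7, -11, -12, -8, 19, 15, 2, 9, -10]
4 vs smaller child -12 at index 5, swap → [-15, -13, -12, 7, -11, 4, -8, 19, 15, 2, 9, -10]
4 vs only child -10 at index 11, swap → [-15, -13, -12, 7, -11, -10, -8, 19, 15, 2, 9, 4]
resulting array: [-15, -13, -12, 7, -11, -10, -8, 19, 15, 2, 9, 4]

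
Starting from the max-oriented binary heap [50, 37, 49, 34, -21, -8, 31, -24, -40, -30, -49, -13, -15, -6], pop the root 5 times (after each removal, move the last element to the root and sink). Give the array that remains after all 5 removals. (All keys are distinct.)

extract-max #1 returns 50:
  remove root 50; move last element -6 to root → [-6, 37, 49, 34, -21, -8, 31, -24, -40, -30, -49, -13, -15]
  -6 vs larger child 49 at index 2, swap → [49, 37, -6, 34, -21, -8, 31, -24, -40, -30, -49, -13, -15]
  -6 vs larger child 31 at index 6, swap → [49, 37, 31, 34, -21, -8, -6, -24, -40, -30, -49, -13, -15]
extract-max #2 returns 49:
  remove root 49; move last element -15 to root → [-15, 37, 31, 34, -21, -8, -6, -24, -40, -30, -49, -13]
  -15 vs larger child 37 at index 1, swap → [37, -15, 31, 34, -21, -8, -6, -24, -40, -30, -49, -13]
  -15 vs larger child 34 at index 3, swap → [37, 34, 31, -15, -21, -8, -6, -24, -40, -30, -49, -13]
extract-max #3 returns 37:
  remove root 37; move last element -13 to root → [-13, 34, 31, -15, -21, -8, -6, -24, -40, -30, -49]
  -13 vs larger child 34 at index 1, swap → [34, -13, 31, -15, -21, -8, -6, -24, -40, -30, -49]
extract-max #4 returns 34:
  remove root 34; move last element -49 to root → [-49, -13, 31, -15, -21, -8, -6, -24, -40, -30]
  -49 vs larger child 31 at index 2, swap → [31, -13, -49, -15, -21, -8, -6, -24, -40, -30]
  -49 vs larger child -6 at index 6, swap → [31, -13, -6, -15, -21, -8, -49, -24, -40, -30]
extract-max #5 returns 31:
  remove root 31; move last element -30 to root → [-30, -13, -6, -15, -21, -8, -49, -24, -40]
  -30 vs larger child -6 at index 2, swap → [-6, -13, -30, -15, -21, -8, -49, -24, -40]
  -30 vs larger child -8 at index 5, swap → [-6, -13, -8, -15, -21, -30, -49, -24, -40]

[-6, -13, -8, -15, -21, -30, -49, -24, -40]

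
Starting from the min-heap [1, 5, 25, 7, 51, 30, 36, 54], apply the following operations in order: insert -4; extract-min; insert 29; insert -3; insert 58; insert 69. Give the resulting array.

[-3, 1, 25, 7, 5, 30, 36, 54, 29, 51, 58, 69]

insert -4:
  append -4 at index 8 → [1, 5, 25, 7, 51, 30, 36, 54, -4]
  -4 < parent 7 at index 3, swap → [1, 5, 25, -4, 51, 30, 36, 54, 7]
  -4 < parent 5 at index 1, swap → [1, -4, 25, 5, 51, 30, 36, 54, 7]
  -4 < parent 1 at index 0, swap → [-4, 1, 25, 5, 51, 30, 36, 54, 7]
extract-min → returns -4:
  remove root -4; move last element 7 to root → [7, 1, 25, 5, 51, 30, 36, 54]
  7 vs smaller child 1 at index 1, swap → [1, 7, 25, 5, 51, 30, 36, 54]
  7 vs smaller child 5 at index 3, swap → [1, 5, 25, 7, 51, 30, 36, 54]
insert 29:
  append 29 at index 8 → [1, 5, 25, 7, 51, 30, 36, 54, 29] (no swap needed)
insert -3:
  append -3 at index 9 → [1, 5, 25, 7, 51, 30, 36, 54, 29, -3]
  -3 < parent 51 at index 4, swap → [1, 5, 25, 7, -3, 30, 36, 54, 29, 51]
  -3 < parent 5 at index 1, swap → [1, -3, 25, 7, 5, 30, 36, 54, 29, 51]
  -3 < parent 1 at index 0, swap → [-3, 1, 25, 7, 5, 30, 36, 54, 29, 51]
insert 58:
  append 58 at index 10 → [-3, 1, 25, 7, 5, 30, 36, 54, 29, 51, 58] (no swap needed)
insert 69:
  append 69 at index 11 → [-3, 1, 25, 7, 5, 30, 36, 54, 29, 51, 58, 69] (no swap needed)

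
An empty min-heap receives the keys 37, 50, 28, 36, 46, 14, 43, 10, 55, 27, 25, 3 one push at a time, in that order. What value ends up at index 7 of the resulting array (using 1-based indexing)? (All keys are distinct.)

Insert 37:
  append 37 at index 1 → [37] (no swap needed)
Insert 50:
  append 50 at index 2 → [37, 50] (no swap needed)
Insert 28:
  append 28 at index 3 → [37, 50, 28]
  28 < parent 37 at index 1, swap → [28, 50, 37]
Insert 36:
  append 36 at index 4 → [28, 50, 37, 36]
  36 < parent 50 at index 2, swap → [28, 36, 37, 50]
Insert 46:
  append 46 at index 5 → [28, 36, 37, 50, 46] (no swap needed)
Insert 14:
  append 14 at index 6 → [28, 36, 37, 50, 46, 14]
  14 < parent 37 at index 3, swap → [28, 36, 14, 50, 46, 37]
  14 < parent 28 at index 1, swap → [14, 36, 28, 50, 46, 37]
Insert 43:
  append 43 at index 7 → [14, 36, 28, 50, 46, 37, 43] (no swap needed)
Insert 10:
  append 10 at index 8 → [14, 36, 28, 50, 46, 37, 43, 10]
  10 < parent 50 at index 4, swap → [14, 36, 28, 10, 46, 37, 43, 50]
  10 < parent 36 at index 2, swap → [14, 10, 28, 36, 46, 37, 43, 50]
  10 < parent 14 at index 1, swap → [10, 14, 28, 36, 46, 37, 43, 50]
Insert 55:
  append 55 at index 9 → [10, 14, 28, 36, 46, 37, 43, 50, 55] (no swap needed)
Insert 27:
  append 27 at index 10 → [10, 14, 28, 36, 46, 37, 43, 50, 55, 27]
  27 < parent 46 at index 5, swap → [10, 14, 28, 36, 27, 37, 43, 50, 55, 46]
Insert 25:
  append 25 at index 11 → [10, 14, 28, 36, 27, 37, 43, 50, 55, 46, 25]
  25 < parent 27 at index 5, swap → [10, 14, 28, 36, 25, 37, 43, 50, 55, 46, 27]
Insert 3:
  append 3 at index 12 → [10, 14, 28, 36, 25, 37, 43, 50, 55, 46, 27, 3]
  3 < parent 37 at index 6, swap → [10, 14, 28, 36, 25, 3, 43, 50, 55, 46, 27, 37]
  3 < parent 28 at index 3, swap → [10, 14, 3, 36, 25, 28, 43, 50, 55, 46, 27, 37]
  3 < parent 10 at index 1, swap → [3, 14, 10, 36, 25, 28, 43, 50, 55, 46, 27, 37]
resulting array: [3, 14, 10, 36, 25, 28, 43, 50, 55, 46, 27, 37]

43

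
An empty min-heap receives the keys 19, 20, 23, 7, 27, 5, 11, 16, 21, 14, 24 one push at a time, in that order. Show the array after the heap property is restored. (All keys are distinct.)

[5, 14, 7, 19, 16, 23, 11, 20, 21, 27, 24]

Insert 19:
  append 19 at index 0 → [19] (no swap needed)
Insert 20:
  append 20 at index 1 → [19, 20] (no swap needed)
Insert 23:
  append 23 at index 2 → [19, 20, 23] (no swap needed)
Insert 7:
  append 7 at index 3 → [19, 20, 23, 7]
  7 < parent 20 at index 1, swap → [19, 7, 23, 20]
  7 < parent 19 at index 0, swap → [7, 19, 23, 20]
Insert 27:
  append 27 at index 4 → [7, 19, 23, 20, 27] (no swap needed)
Insert 5:
  append 5 at index 5 → [7, 19, 23, 20, 27, 5]
  5 < parent 23 at index 2, swap → [7, 19, 5, 20, 27, 23]
  5 < parent 7 at index 0, swap → [5, 19, 7, 20, 27, 23]
Insert 11:
  append 11 at index 6 → [5, 19, 7, 20, 27, 23, 11] (no swap needed)
Insert 16:
  append 16 at index 7 → [5, 19, 7, 20, 27, 23, 11, 16]
  16 < parent 20 at index 3, swap → [5, 19, 7, 16, 27, 23, 11, 20]
  16 < parent 19 at index 1, swap → [5, 16, 7, 19, 27, 23, 11, 20]
Insert 21:
  append 21 at index 8 → [5, 16, 7, 19, 27, 23, 11, 20, 21] (no swap needed)
Insert 14:
  append 14 at index 9 → [5, 16, 7, 19, 27, 23, 11, 20, 21, 14]
  14 < parent 27 at index 4, swap → [5, 16, 7, 19, 14, 23, 11, 20, 21, 27]
  14 < parent 16 at index 1, swap → [5, 14, 7, 19, 16, 23, 11, 20, 21, 27]
Insert 24:
  append 24 at index 10 → [5, 14, 7, 19, 16, 23, 11, 20, 21, 27, 24] (no swap needed)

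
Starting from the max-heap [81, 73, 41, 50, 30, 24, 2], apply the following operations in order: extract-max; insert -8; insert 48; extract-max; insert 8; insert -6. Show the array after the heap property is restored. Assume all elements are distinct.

[50, 48, 41, 8, 30, 24, -8, 2, -6]

extract-max → returns 81:
  remove root 81; move last element 2 to root → [2, 73, 41, 50, 30, 24]
  2 vs larger child 73 at index 1, swap → [73, 2, 41, 50, 30, 24]
  2 vs larger child 50 at index 3, swap → [73, 50, 41, 2, 30, 24]
insert -8:
  append -8 at index 6 → [73, 50, 41, 2, 30, 24, -8] (no swap needed)
insert 48:
  append 48 at index 7 → [73, 50, 41, 2, 30, 24, -8, 48]
  48 > parent 2 at index 3, swap → [73, 50, 41, 48, 30, 24, -8, 2]
extract-max → returns 73:
  remove root 73; move last element 2 to root → [2, 50, 41, 48, 30, 24, -8]
  2 vs larger child 50 at index 1, swap → [50, 2, 41, 48, 30, 24, -8]
  2 vs larger child 48 at index 3, swap → [50, 48, 41, 2, 30, 24, -8]
insert 8:
  append 8 at index 7 → [50, 48, 41, 2, 30, 24, -8, 8]
  8 > parent 2 at index 3, swap → [50, 48, 41, 8, 30, 24, -8, 2]
insert -6:
  append -6 at index 8 → [50, 48, 41, 8, 30, 24, -8, 2, -6] (no swap needed)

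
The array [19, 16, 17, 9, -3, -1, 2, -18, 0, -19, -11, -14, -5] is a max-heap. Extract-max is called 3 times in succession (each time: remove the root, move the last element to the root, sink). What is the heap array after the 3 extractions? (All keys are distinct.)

[9, 0, 2, -11, -3, -1, -5, -18, -14, -19]

extract-max #1 returns 19:
  remove root 19; move last element -5 to root → [-5, 16, 17, 9, -3, -1, 2, -18, 0, -19, -11, -14]
  -5 vs larger child 17 at index 2, swap → [17, 16, -5, 9, -3, -1, 2, -18, 0, -19, -11, -14]
  -5 vs larger child 2 at index 6, swap → [17, 16, 2, 9, -3, -1, -5, -18, 0, -19, -11, -14]
extract-max #2 returns 17:
  remove root 17; move last element -14 to root → [-14, 16, 2, 9, -3, -1, -5, -18, 0, -19, -11]
  -14 vs larger child 16 at index 1, swap → [16, -14, 2, 9, -3, -1, -5, -18, 0, -19, -11]
  -14 vs larger child 9 at index 3, swap → [16, 9, 2, -14, -3, -1, -5, -18, 0, -19, -11]
  -14 vs larger child 0 at index 8, swap → [16, 9, 2, 0, -3, -1, -5, -18, -14, -19, -11]
extract-max #3 returns 16:
  remove root 16; move last element -11 to root → [-11, 9, 2, 0, -3, -1, -5, -18, -14, -19]
  -11 vs larger child 9 at index 1, swap → [9, -11, 2, 0, -3, -1, -5, -18, -14, -19]
  -11 vs larger child 0 at index 3, swap → [9, 0, 2, -11, -3, -1, -5, -18, -14, -19]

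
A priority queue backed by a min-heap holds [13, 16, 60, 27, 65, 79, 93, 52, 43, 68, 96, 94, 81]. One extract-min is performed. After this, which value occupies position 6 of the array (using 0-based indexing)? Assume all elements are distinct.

remove root 13; move last element 81 to root → [81, 16, 60, 27, 65, 79, 93, 52, 43, 68, 96, 94]
81 vs smaller child 16 at index 1, swap → [16, 81, 60, 27, 65, 79, 93, 52, 43, 68, 96, 94]
81 vs smaller child 27 at index 3, swap → [16, 27, 60, 81, 65, 79, 93, 52, 43, 68, 96, 94]
81 vs smaller child 43 at index 8, swap → [16, 27, 60, 43, 65, 79, 93, 52, 81, 68, 96, 94]
resulting array: [16, 27, 60, 43, 65, 79, 93, 52, 81, 68, 96, 94]

93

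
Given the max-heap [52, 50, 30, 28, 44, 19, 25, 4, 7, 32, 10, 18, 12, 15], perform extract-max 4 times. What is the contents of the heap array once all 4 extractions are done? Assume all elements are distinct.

[30, 28, 25, 18, 15, 19, 10, 4, 7, 12]

extract-max #1 returns 52:
  remove root 52; move last element 15 to root → [15, 50, 30, 28, 44, 19, 25, 4, 7, 32, 10, 18, 12]
  15 vs larger child 50 at index 1, swap → [50, 15, 30, 28, 44, 19, 25, 4, 7, 32, 10, 18, 12]
  15 vs larger child 44 at index 4, swap → [50, 44, 30, 28, 15, 19, 25, 4, 7, 32, 10, 18, 12]
  15 vs larger child 32 at index 9, swap → [50, 44, 30, 28, 32, 19, 25, 4, 7, 15, 10, 18, 12]
extract-max #2 returns 50:
  remove root 50; move last element 12 to root → [12, 44, 30, 28, 32, 19, 25, 4, 7, 15, 10, 18]
  12 vs larger child 44 at index 1, swap → [44, 12, 30, 28, 32, 19, 25, 4, 7, 15, 10, 18]
  12 vs larger child 32 at index 4, swap → [44, 32, 30, 28, 12, 19, 25, 4, 7, 15, 10, 18]
  12 vs larger child 15 at index 9, swap → [44, 32, 30, 28, 15, 19, 25, 4, 7, 12, 10, 18]
extract-max #3 returns 44:
  remove root 44; move last element 18 to root → [18, 32, 30, 28, 15, 19, 25, 4, 7, 12, 10]
  18 vs larger child 32 at index 1, swap → [32, 18, 30, 28, 15, 19, 25, 4, 7, 12, 10]
  18 vs larger child 28 at index 3, swap → [32, 28, 30, 18, 15, 19, 25, 4, 7, 12, 10]
extract-max #4 returns 32:
  remove root 32; move last element 10 to root → [10, 28, 30, 18, 15, 19, 25, 4, 7, 12]
  10 vs larger child 30 at index 2, swap → [30, 28, 10, 18, 15, 19, 25, 4, 7, 12]
  10 vs larger child 25 at index 6, swap → [30, 28, 25, 18, 15, 19, 10, 4, 7, 12]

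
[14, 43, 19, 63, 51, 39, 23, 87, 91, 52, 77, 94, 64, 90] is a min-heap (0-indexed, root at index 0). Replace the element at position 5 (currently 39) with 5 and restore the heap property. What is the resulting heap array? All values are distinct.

[5, 43, 14, 63, 51, 19, 23, 87, 91, 52, 77, 94, 64, 90]

set index 5 from 39 to 5 → [14, 43, 19, 63, 51, 5, 23, 87, 91, 52, 77, 94, 64, 90]
5 < parent 19 at index 2, swap → [14, 43, 5, 63, 51, 19, 23, 87, 91, 52, 77, 94, 64, 90]
5 < parent 14 at index 0, swap → [5, 43, 14, 63, 51, 19, 23, 87, 91, 52, 77, 94, 64, 90]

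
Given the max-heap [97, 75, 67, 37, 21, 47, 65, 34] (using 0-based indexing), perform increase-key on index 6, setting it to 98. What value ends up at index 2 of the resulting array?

set index 6 from 65 to 98 → [97, 75, 67, 37, 21, 47, 98, 34]
98 > parent 67 at index 2, swap → [97, 75, 98, 37, 21, 47, 67, 34]
98 > parent 97 at index 0, swap → [98, 75, 97, 37, 21, 47, 67, 34]
resulting array: [98, 75, 97, 37, 21, 47, 67, 34]

97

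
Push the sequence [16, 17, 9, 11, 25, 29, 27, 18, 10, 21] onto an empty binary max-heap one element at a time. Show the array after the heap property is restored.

Insert 16:
  append 16 at index 0 → [16] (no swap needed)
Insert 17:
  append 17 at index 1 → [16, 17]
  17 > parent 16 at index 0, swap → [17, 16]
Insert 9:
  append 9 at index 2 → [17, 16, 9] (no swap needed)
Insert 11:
  append 11 at index 3 → [17, 16, 9, 11] (no swap needed)
Insert 25:
  append 25 at index 4 → [17, 16, 9, 11, 25]
  25 > parent 16 at index 1, swap → [17, 25, 9, 11, 16]
  25 > parent 17 at index 0, swap → [25, 17, 9, 11, 16]
Insert 29:
  append 29 at index 5 → [25, 17, 9, 11, 16, 29]
  29 > parent 9 at index 2, swap → [25, 17, 29, 11, 16, 9]
  29 > parent 25 at index 0, swap → [29, 17, 25, 11, 16, 9]
Insert 27:
  append 27 at index 6 → [29, 17, 25, 11, 16, 9, 27]
  27 > parent 25 at index 2, swap → [29, 17, 27, 11, 16, 9, 25]
Insert 18:
  append 18 at index 7 → [29, 17, 27, 11, 16, 9, 25, 18]
  18 > parent 11 at index 3, swap → [29, 17, 27, 18, 16, 9, 25, 11]
  18 > parent 17 at index 1, swap → [29, 18, 27, 17, 16, 9, 25, 11]
Insert 10:
  append 10 at index 8 → [29, 18, 27, 17, 16, 9, 25, 11, 10] (no swap needed)
Insert 21:
  append 21 at index 9 → [29, 18, 27, 17, 16, 9, 25, 11, 10, 21]
  21 > parent 16 at index 4, swap → [29, 18, 27, 17, 21, 9, 25, 11, 10, 16]
  21 > parent 18 at index 1, swap → [29, 21, 27, 17, 18, 9, 25, 11, 10, 16]

[29, 21, 27, 17, 18, 9, 25, 11, 10, 16]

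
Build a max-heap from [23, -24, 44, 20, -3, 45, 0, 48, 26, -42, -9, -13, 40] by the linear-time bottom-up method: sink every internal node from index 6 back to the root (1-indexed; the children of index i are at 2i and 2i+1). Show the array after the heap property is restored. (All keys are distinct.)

sift down from index 6: already satisfies heap property
sift down from index 5: already satisfies heap property
sift down from index 4:
  20 vs larger child 48 at index 8, swap → [23, -24, 44, 48, -3, 45, 0, 20, 26, -42, -9, -13, 40]
sift down from index 3:
  44 vs larger child 45 at index 6, swap → [23, -24, 45, 48, -3, 44, 0, 20, 26, -42, -9, -13, 40]
sift down from index 2:
  -24 vs larger child 48 at index 4, swap → [23, 48, 45, -24, -3, 44, 0, 20, 26, -42, -9, -13, 40]
  -24 vs larger child 26 at index 9, swap → [23, 48, 45, 26, -3, 44, 0, 20, -24, -42, -9, -13, 40]
sift down from index 1:
  23 vs larger child 48 at index 2, swap → [48, 23, 45, 26, -3, 44, 0, 20, -24, -42, -9, -13, 40]
  23 vs larger child 26 at index 4, swap → [48, 26, 45, 23, -3, 44, 0, 20, -24, -42, -9, -13, 40]

[48, 26, 45, 23, -3, 44, 0, 20, -24, -42, -9, -13, 40]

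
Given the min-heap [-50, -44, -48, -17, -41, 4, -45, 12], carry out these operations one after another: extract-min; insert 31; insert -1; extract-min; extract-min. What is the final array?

[-44, -41, -1, -17, 31, 4, 12]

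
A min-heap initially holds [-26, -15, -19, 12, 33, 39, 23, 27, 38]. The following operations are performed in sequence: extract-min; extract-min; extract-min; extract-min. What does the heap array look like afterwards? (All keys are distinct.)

extract-min → returns -26:
  remove root -26; move last element 38 to root → [38, -15, -19, 12, 33, 39, 23, 27]
  38 vs smaller child -19 at index 2, swap → [-19, -15, 38, 12, 33, 39, 23, 27]
  38 vs smaller child 23 at index 6, swap → [-19, -15, 23, 12, 33, 39, 38, 27]
extract-min → returns -19:
  remove root -19; move last element 27 to root → [27, -15, 23, 12, 33, 39, 38]
  27 vs smaller child -15 at index 1, swap → [-15, 27, 23, 12, 33, 39, 38]
  27 vs smaller child 12 at index 3, swap → [-15, 12, 23, 27, 33, 39, 38]
extract-min → returns -15:
  remove root -15; move last element 38 to root → [38, 12, 23, 27, 33, 39]
  38 vs smaller child 12 at index 1, swap → [12, 38, 23, 27, 33, 39]
  38 vs smaller child 27 at index 3, swap → [12, 27, 23, 38, 33, 39]
extract-min → returns 12:
  remove root 12; move last element 39 to root → [39, 27, 23, 38, 33]
  39 vs smaller child 23 at index 2, swap → [23, 27, 39, 38, 33]

[23, 27, 39, 38, 33]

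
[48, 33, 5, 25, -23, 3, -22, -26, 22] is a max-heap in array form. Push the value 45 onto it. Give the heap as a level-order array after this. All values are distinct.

[48, 45, 5, 25, 33, 3, -22, -26, 22, -23]

append 45 at index 9 → [48, 33, 5, 25, -23, 3, -22, -26, 22, 45]
45 > parent -23 at index 4, swap → [48, 33, 5, 25, 45, 3, -22, -26, 22, -23]
45 > parent 33 at index 1, swap → [48, 45, 5, 25, 33, 3, -22, -26, 22, -23]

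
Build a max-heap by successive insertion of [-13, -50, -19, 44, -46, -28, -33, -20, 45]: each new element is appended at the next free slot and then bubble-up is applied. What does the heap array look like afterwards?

Insert -13:
  append -13 at index 0 → [-13] (no swap needed)
Insert -50:
  append -50 at index 1 → [-13, -50] (no swap needed)
Insert -19:
  append -19 at index 2 → [-13, -50, -19] (no swap needed)
Insert 44:
  append 44 at index 3 → [-13, -50, -19, 44]
  44 > parent -50 at index 1, swap → [-13, 44, -19, -50]
  44 > parent -13 at index 0, swap → [44, -13, -19, -50]
Insert -46:
  append -46 at index 4 → [44, -13, -19, -50, -46] (no swap needed)
Insert -28:
  append -28 at index 5 → [44, -13, -19, -50, -46, -28] (no swap needed)
Insert -33:
  append -33 at index 6 → [44, -13, -19, -50, -46, -28, -33] (no swap needed)
Insert -20:
  append -20 at index 7 → [44, -13, -19, -50, -46, -28, -33, -20]
  -20 > parent -50 at index 3, swap → [44, -13, -19, -20, -46, -28, -33, -50]
Insert 45:
  append 45 at index 8 → [44, -13, -19, -20, -46, -28, -33, -50, 45]
  45 > parent -20 at index 3, swap → [44, -13, -19, 45, -46, -28, -33, -50, -20]
  45 > parent -13 at index 1, swap → [44, 45, -19, -13, -46, -28, -33, -50, -20]
  45 > parent 44 at index 0, swap → [45, 44, -19, -13, -46, -28, -33, -50, -20]

[45, 44, -19, -13, -46, -28, -33, -50, -20]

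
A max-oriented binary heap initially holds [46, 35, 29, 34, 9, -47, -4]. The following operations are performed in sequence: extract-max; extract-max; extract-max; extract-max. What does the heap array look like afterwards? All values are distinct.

extract-max → returns 46:
  remove root 46; move last element -4 to root → [-4, 35, 29, 34, 9, -47]
  -4 vs larger child 35 at index 1, swap → [35, -4, 29, 34, 9, -47]
  -4 vs larger child 34 at index 3, swap → [35, 34, 29, -4, 9, -47]
extract-max → returns 35:
  remove root 35; move last element -47 to root → [-47, 34, 29, -4, 9]
  -47 vs larger child 34 at index 1, swap → [34, -47, 29, -4, 9]
  -47 vs larger child 9 at index 4, swap → [34, 9, 29, -4, -47]
extract-max → returns 34:
  remove root 34; move last element -47 to root → [-47, 9, 29, -4]
  -47 vs larger child 29 at index 2, swap → [29, 9, -47, -4]
extract-max → returns 29:
  remove root 29; move last element -4 to root → [-4, 9, -47]
  -4 vs larger child 9 at index 1, swap → [9, -4, -47]

[9, -4, -47]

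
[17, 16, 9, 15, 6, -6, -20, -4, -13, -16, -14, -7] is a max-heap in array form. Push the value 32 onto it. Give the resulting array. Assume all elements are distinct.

[32, 16, 17, 15, 6, 9, -20, -4, -13, -16, -14, -7, -6]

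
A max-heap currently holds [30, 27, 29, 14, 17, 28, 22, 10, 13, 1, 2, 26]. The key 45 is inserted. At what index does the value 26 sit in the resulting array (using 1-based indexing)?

12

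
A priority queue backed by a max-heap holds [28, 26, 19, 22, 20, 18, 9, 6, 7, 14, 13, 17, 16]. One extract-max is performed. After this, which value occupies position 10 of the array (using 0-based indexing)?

remove root 28; move last element 16 to root → [16, 26, 19, 22, 20, 18, 9, 6, 7, 14, 13, 17]
16 vs larger child 26 at index 1, swap → [26, 16, 19, 22, 20, 18, 9, 6, 7, 14, 13, 17]
16 vs larger child 22 at index 3, swap → [26, 22, 19, 16, 20, 18, 9, 6, 7, 14, 13, 17]
resulting array: [26, 22, 19, 16, 20, 18, 9, 6, 7, 14, 13, 17]

13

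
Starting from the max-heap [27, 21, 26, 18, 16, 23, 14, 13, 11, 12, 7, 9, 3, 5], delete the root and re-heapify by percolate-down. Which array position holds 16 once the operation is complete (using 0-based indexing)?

remove root 27; move last element 5 to root → [5, 21, 26, 18, 16, 23, 14, 13, 11, 12, 7, 9, 3]
5 vs larger child 26 at index 2, swap → [26, 21, 5, 18, 16, 23, 14, 13, 11, 12, 7, 9, 3]
5 vs larger child 23 at index 5, swap → [26, 21, 23, 18, 16, 5, 14, 13, 11, 12, 7, 9, 3]
5 vs larger child 9 at index 11, swap → [26, 21, 23, 18, 16, 9, 14, 13, 11, 12, 7, 5, 3]
resulting array: [26, 21, 23, 18, 16, 9, 14, 13, 11, 12, 7, 5, 3]

4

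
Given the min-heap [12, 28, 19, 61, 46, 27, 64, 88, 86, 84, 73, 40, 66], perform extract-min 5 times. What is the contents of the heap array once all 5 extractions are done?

[46, 61, 64, 86, 73, 66, 84, 88]

extract-min #1 returns 12:
  remove root 12; move last element 66 to root → [66, 28, 19, 61, 46, 27, 64, 88, 86, 84, 73, 40]
  66 vs smaller child 19 at index 2, swap → [19, 28, 66, 61, 46, 27, 64, 88, 86, 84, 73, 40]
  66 vs smaller child 27 at index 5, swap → [19, 28, 27, 61, 46, 66, 64, 88, 86, 84, 73, 40]
  66 vs only child 40 at index 11, swap → [19, 28, 27, 61, 46, 40, 64, 88, 86, 84, 73, 66]
extract-min #2 returns 19:
  remove root 19; move last element 66 to root → [66, 28, 27, 61, 46, 40, 64, 88, 86, 84, 73]
  66 vs smaller child 27 at index 2, swap → [27, 28, 66, 61, 46, 40, 64, 88, 86, 84, 73]
  66 vs smaller child 40 at index 5, swap → [27, 28, 40, 61, 46, 66, 64, 88, 86, 84, 73]
extract-min #3 returns 27:
  remove root 27; move last element 73 to root → [73, 28, 40, 61, 46, 66, 64, 88, 86, 84]
  73 vs smaller child 28 at index 1, swap → [28, 73, 40, 61, 46, 66, 64, 88, 86, 84]
  73 vs smaller child 46 at index 4, swap → [28, 46, 40, 61, 73, 66, 64, 88, 86, 84]
extract-min #4 returns 28:
  remove root 28; move last element 84 to root → [84, 46, 40, 61, 73, 66, 64, 88, 86]
  84 vs smaller child 40 at index 2, swap → [40, 46, 84, 61, 73, 66, 64, 88, 86]
  84 vs smaller child 64 at index 6, swap → [40, 46, 64, 61, 73, 66, 84, 88, 86]
extract-min #5 returns 40:
  remove root 40; move last element 86 to root → [86, 46, 64, 61, 73, 66, 84, 88]
  86 vs smaller child 46 at index 1, swap → [46, 86, 64, 61, 73, 66, 84, 88]
  86 vs smaller child 61 at index 3, swap → [46, 61, 64, 86, 73, 66, 84, 88]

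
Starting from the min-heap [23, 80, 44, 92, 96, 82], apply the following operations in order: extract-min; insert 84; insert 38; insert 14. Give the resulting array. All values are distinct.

extract-min → returns 23:
  remove root 23; move last element 82 to root → [82, 80, 44, 92, 96]
  82 vs smaller child 44 at index 2, swap → [44, 80, 82, 92, 96]
insert 84:
  append 84 at index 5 → [44, 80, 82, 92, 96, 84] (no swap needed)
insert 38:
  append 38 at index 6 → [44, 80, 82, 92, 96, 84, 38]
  38 < parent 82 at index 2, swap → [44, 80, 38, 92, 96, 84, 82]
  38 < parent 44 at index 0, swap → [38, 80, 44, 92, 96, 84, 82]
insert 14:
  append 14 at index 7 → [38, 80, 44, 92, 96, 84, 82, 14]
  14 < parent 92 at index 3, swap → [38, 80, 44, 14, 96, 84, 82, 92]
  14 < parent 80 at index 1, swap → [38, 14, 44, 80, 96, 84, 82, 92]
  14 < parent 38 at index 0, swap → [14, 38, 44, 80, 96, 84, 82, 92]

[14, 38, 44, 80, 96, 84, 82, 92]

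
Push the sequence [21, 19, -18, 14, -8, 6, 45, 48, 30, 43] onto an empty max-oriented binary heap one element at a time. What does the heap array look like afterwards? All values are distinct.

[48, 45, 21, 30, 43, -18, 6, 14, 19, -8]

Insert 21:
  append 21 at index 0 → [21] (no swap needed)
Insert 19:
  append 19 at index 1 → [21, 19] (no swap needed)
Insert -18:
  append -18 at index 2 → [21, 19, -18] (no swap needed)
Insert 14:
  append 14 at index 3 → [21, 19, -18, 14] (no swap needed)
Insert -8:
  append -8 at index 4 → [21, 19, -18, 14, -8] (no swap needed)
Insert 6:
  append 6 at index 5 → [21, 19, -18, 14, -8, 6]
  6 > parent -18 at index 2, swap → [21, 19, 6, 14, -8, -18]
Insert 45:
  append 45 at index 6 → [21, 19, 6, 14, -8, -18, 45]
  45 > parent 6 at index 2, swap → [21, 19, 45, 14, -8, -18, 6]
  45 > parent 21 at index 0, swap → [45, 19, 21, 14, -8, -18, 6]
Insert 48:
  append 48 at index 7 → [45, 19, 21, 14, -8, -18, 6, 48]
  48 > parent 14 at index 3, swap → [45, 19, 21, 48, -8, -18, 6, 14]
  48 > parent 19 at index 1, swap → [45, 48, 21, 19, -8, -18, 6, 14]
  48 > parent 45 at index 0, swap → [48, 45, 21, 19, -8, -18, 6, 14]
Insert 30:
  append 30 at index 8 → [48, 45, 21, 19, -8, -18, 6, 14, 30]
  30 > parent 19 at index 3, swap → [48, 45, 21, 30, -8, -18, 6, 14, 19]
Insert 43:
  append 43 at index 9 → [48, 45, 21, 30, -8, -18, 6, 14, 19, 43]
  43 > parent -8 at index 4, swap → [48, 45, 21, 30, 43, -18, 6, 14, 19, -8]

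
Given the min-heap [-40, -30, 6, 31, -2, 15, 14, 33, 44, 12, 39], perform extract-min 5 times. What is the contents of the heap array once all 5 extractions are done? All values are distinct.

[14, 31, 15, 33, 39, 44]

extract-min #1 returns -40:
  remove root -40; move last element 39 to root → [39, -30, 6, 31, -2, 15, 14, 33, 44, 12]
  39 vs smaller child -30 at index 1, swap → [-30, 39, 6, 31, -2, 15, 14, 33, 44, 12]
  39 vs smaller child -2 at index 4, swap → [-30, -2, 6, 31, 39, 15, 14, 33, 44, 12]
  39 vs only child 12 at index 9, swap → [-30, -2, 6, 31, 12, 15, 14, 33, 44, 39]
extract-min #2 returns -30:
  remove root -30; move last element 39 to root → [39, -2, 6, 31, 12, 15, 14, 33, 44]
  39 vs smaller child -2 at index 1, swap → [-2, 39, 6, 31, 12, 15, 14, 33, 44]
  39 vs smaller child 12 at index 4, swap → [-2, 12, 6, 31, 39, 15, 14, 33, 44]
extract-min #3 returns -2:
  remove root -2; move last element 44 to root → [44, 12, 6, 31, 39, 15, 14, 33]
  44 vs smaller child 6 at index 2, swap → [6, 12, 44, 31, 39, 15, 14, 33]
  44 vs smaller child 14 at index 6, swap → [6, 12, 14, 31, 39, 15, 44, 33]
extract-min #4 returns 6:
  remove root 6; move last element 33 to root → [33, 12, 14, 31, 39, 15, 44]
  33 vs smaller child 12 at index 1, swap → [12, 33, 14, 31, 39, 15, 44]
  33 vs smaller child 31 at index 3, swap → [12, 31, 14, 33, 39, 15, 44]
extract-min #5 returns 12:
  remove root 12; move last element 44 to root → [44, 31, 14, 33, 39, 15]
  44 vs smaller child 14 at index 2, swap → [14, 31, 44, 33, 39, 15]
  44 vs only child 15 at index 5, swap → [14, 31, 15, 33, 39, 44]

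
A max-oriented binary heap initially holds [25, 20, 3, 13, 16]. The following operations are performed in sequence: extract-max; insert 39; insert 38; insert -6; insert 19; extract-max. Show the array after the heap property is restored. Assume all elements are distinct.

extract-max → returns 25:
  remove root 25; move last element 16 to root → [16, 20, 3, 13]
  16 vs larger child 20 at index 1, swap → [20, 16, 3, 13]
insert 39:
  append 39 at index 4 → [20, 16, 3, 13, 39]
  39 > parent 16 at index 1, swap → [20, 39, 3, 13, 16]
  39 > parent 20 at index 0, swap → [39, 20, 3, 13, 16]
insert 38:
  append 38 at index 5 → [39, 20, 3, 13, 16, 38]
  38 > parent 3 at index 2, swap → [39, 20, 38, 13, 16, 3]
insert -6:
  append -6 at index 6 → [39, 20, 38, 13, 16, 3, -6] (no swap needed)
insert 19:
  append 19 at index 7 → [39, 20, 38, 13, 16, 3, -6, 19]
  19 > parent 13 at index 3, swap → [39, 20, 38, 19, 16, 3, -6, 13]
extract-max → returns 39:
  remove root 39; move last element 13 to root → [13, 20, 38, 19, 16, 3, -6]
  13 vs larger child 38 at index 2, swap → [38, 20, 13, 19, 16, 3, -6]

[38, 20, 13, 19, 16, 3, -6]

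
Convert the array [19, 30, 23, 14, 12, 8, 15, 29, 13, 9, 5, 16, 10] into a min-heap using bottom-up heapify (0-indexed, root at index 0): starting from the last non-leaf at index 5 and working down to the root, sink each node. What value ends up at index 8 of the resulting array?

14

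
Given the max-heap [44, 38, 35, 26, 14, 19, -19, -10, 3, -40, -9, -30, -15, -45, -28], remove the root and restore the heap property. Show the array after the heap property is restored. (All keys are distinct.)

remove root 44; move last element -28 to root → [-28, 38, 35, 26, 14, 19, -19, -10, 3, -40, -9, -30, -15, -45]
-28 vs larger child 38 at index 1, swap → [38, -28, 35, 26, 14, 19, -19, -10, 3, -40, -9, -30, -15, -45]
-28 vs larger child 26 at index 3, swap → [38, 26, 35, -28, 14, 19, -19, -10, 3, -40, -9, -30, -15, -45]
-28 vs larger child 3 at index 8, swap → [38, 26, 35, 3, 14, 19, -19, -10, -28, -40, -9, -30, -15, -45]

[38, 26, 35, 3, 14, 19, -19, -10, -28, -40, -9, -30, -15, -45]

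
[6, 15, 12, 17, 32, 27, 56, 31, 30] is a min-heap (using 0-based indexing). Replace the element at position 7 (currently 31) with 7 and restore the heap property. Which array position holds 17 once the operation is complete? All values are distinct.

7

set index 7 from 31 to 7 → [6, 15, 12, 17, 32, 27, 56, 7, 30]
7 < parent 17 at index 3, swap → [6, 15, 12, 7, 32, 27, 56, 17, 30]
7 < parent 15 at index 1, swap → [6, 7, 12, 15, 32, 27, 56, 17, 30]
resulting array: [6, 7, 12, 15, 32, 27, 56, 17, 30]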